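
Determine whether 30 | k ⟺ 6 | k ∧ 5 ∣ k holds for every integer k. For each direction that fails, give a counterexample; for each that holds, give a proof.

(⇒) If 30 ∣ k, write k = 30q. Since 30 = 5·6, k = 6·(5q), so 6 ∣ k; and since 30 = 6·5, k = 5·(6q), so 5 ∣ k.

(⇐) Suppose 6 ∣ k and 5 ∣ k. Any common multiple of 6 and 5 is a multiple of their lcm; here gcd(6, 5) = 1, so lcm(6, 5) = 6·5 = 30, so 30 ∣ k.

Equivalent; both directions hold.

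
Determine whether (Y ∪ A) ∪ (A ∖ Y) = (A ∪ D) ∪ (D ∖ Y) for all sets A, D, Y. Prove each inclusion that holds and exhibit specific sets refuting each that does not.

Neither inclusion holds.

Forward inclusion. This inclusion fails. Take A = ∅, D = ∅, Y = {1}; then 1 ∈ (Y ∪ A) ∪ (A ∖ Y) but 1 ∉ (A ∪ D) ∪ (D ∖ Y).

Reverse inclusion. This inclusion fails. Take A = ∅, D = {1}, Y = ∅; then 1 ∈ (A ∪ D) ∪ (D ∖ Y) but 1 ∉ (Y ∪ A) ∪ (A ∖ Y).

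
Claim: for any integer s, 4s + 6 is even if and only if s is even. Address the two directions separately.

(←) Suppose s is even. Since 4 is even, 4s is even for every s, so 4s + 6 has the same parity as 6, which is even. Hence 4s + 6 is even.

(→) This fails: take s = 1. Then 4s + 6 = 10, which is even, yet s = 1 is odd, not even.

Not equivalent: only (⇐) holds.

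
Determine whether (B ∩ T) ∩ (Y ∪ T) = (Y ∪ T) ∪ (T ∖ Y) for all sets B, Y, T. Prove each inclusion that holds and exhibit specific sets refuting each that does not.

The sets are not equal: only the forward inclusion holds.

(⊇) This inclusion fails. Take B = ∅, Y = {1}, T = ∅; then 1 ∈ (Y ∪ T) ∪ (T ∖ Y) but 1 ∉ (B ∩ T) ∩ (Y ∪ T).

(⊆) Let x ∈ (B ∩ T) ∩ (Y ∪ T). Then either x ∈ B ∩ T and x ∉ Y; or x ∈ B ∩ Y ∩ T. In each case x ∈ (Y ∪ T) ∪ (T ∖ Y), so (B ∩ T) ∩ (Y ∪ T) ⊆ (Y ∪ T) ∪ (T ∖ Y).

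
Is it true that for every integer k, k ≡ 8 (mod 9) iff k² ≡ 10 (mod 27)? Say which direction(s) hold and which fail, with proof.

Both directions fail.

(→) This fails: take k = 17. Then 17 ≡ 8 (mod 9), but 17² = 289 ≡ 19 (mod 27), not 10.

(←) This fails: take k = 19. Then 19² = 361 ≡ 10 (mod 27), yet 19 ≡ 1 (mod 9), not 8.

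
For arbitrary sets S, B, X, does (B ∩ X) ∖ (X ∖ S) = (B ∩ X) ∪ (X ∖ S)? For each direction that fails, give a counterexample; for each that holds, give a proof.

(⟸) This inclusion fails. Take S = ∅, B = ∅, X = {1}; then 1 ∈ (B ∩ X) ∪ (X ∖ S) but 1 ∉ (B ∩ X) ∖ (X ∖ S).

(⟹) Let x ∈ (B ∩ X) ∖ (X ∖ S). Then x ∈ S ∩ B ∩ X, from which x ∈ (B ∩ X) ∪ (X ∖ S).

The sets are not equal: only the forward inclusion holds.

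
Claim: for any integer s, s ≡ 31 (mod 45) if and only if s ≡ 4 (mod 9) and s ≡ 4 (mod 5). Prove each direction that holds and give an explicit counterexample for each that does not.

(⟹) This fails: s = 31 gives 31 ≡ 31 (mod 45) but 31 ≡ 1 (mod 5), so the conjunction on the right does not hold.

(⟸) This fails: s = 4 satisfies both congruences on the right (4 ≡ 4 mod 9 and 4 ≡ 4 mod 5) yet 4 ≡ 4 (mod 45), not 31.

Both directions fail.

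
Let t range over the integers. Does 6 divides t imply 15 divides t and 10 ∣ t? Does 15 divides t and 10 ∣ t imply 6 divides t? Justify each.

Only the converse holds.

Converse. Suppose 15 ∣ t and 10 ∣ t. Any common multiple of 15 and 10 is a multiple of their lcm; here lcm(15, 10) = 15·10/gcd(15, 10) = 150/5 = 30, so 30 ∣ t. Since 6 ∣ 30, it follows that 6 ∣ t.

Forward direction. This fails: take t = 6. Certainly 6 ∣ 6, but 15 ∤ 6.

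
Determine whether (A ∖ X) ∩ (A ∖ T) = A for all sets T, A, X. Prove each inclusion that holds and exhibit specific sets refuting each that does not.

(⊆) Let x ∈ (A ∖ X) ∩ (A ∖ T). Then x ∈ A and x ∉ T, X, from which x ∈ A.

(⊇) This inclusion fails. Take T = {1}, A = {1}, X = ∅; then 1 ∈ A but 1 ∉ (A ∖ X) ∩ (A ∖ T).

Only the forward inclusion holds.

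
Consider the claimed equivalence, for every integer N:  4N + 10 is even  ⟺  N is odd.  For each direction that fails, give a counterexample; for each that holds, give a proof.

Forward direction. This fails: take N = 6. Then 4N + 10 = 34, which is even, yet N = 6 is even, not odd.

Converse. Suppose N is odd. Since 4 is even, 4N is even for every N, so 4N + 10 has the same parity as 10, which is even. Hence 4N + 10 is even.

(⇒) fails; (⇐) holds.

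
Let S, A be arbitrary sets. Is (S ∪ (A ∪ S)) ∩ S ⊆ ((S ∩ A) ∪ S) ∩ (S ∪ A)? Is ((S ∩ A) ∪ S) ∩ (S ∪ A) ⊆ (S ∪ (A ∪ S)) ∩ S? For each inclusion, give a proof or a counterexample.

The two sets are equal.

(⟹) Let x ∈ (S ∪ (A ∪ S)) ∩ S. Then either x ∈ S and x ∉ A; or x ∈ S ∩ A. In each case x ∈ ((S ∩ A) ∪ S) ∩ (S ∪ A), so (S ∪ (A ∪ S)) ∩ S ⊆ ((S ∩ A) ∪ S) ∩ (S ∪ A).

(⟸) Let x ∈ ((S ∩ A) ∪ S) ∩ (S ∪ A). Then either x ∈ S and x ∉ A; or x ∈ S ∩ A. In each case x ∈ (S ∪ (A ∪ S)) ∩ S, so ((S ∩ A) ∪ S) ∩ (S ∪ A) ⊆ (S ∪ (A ∪ S)) ∩ S.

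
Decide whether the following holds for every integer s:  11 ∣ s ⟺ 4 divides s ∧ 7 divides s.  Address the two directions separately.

[⇒] This fails: take s = 11. Certainly 11 ∣ 11, but 4 ∤ 11.

[⇐] This fails: take s = 28. Both 4 ∣ 28 and 7 ∣ 28, yet 28 is not a multiple of 11 (since 28 = 2·11 + 6), so 11 ∤ 28.

Both directions fail.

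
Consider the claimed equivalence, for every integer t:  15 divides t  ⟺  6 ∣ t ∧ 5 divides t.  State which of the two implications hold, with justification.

(⟹) This fails: take t = 15. Certainly 15 ∣ 15, but 6 ∤ 15.

(⟸) Suppose 6 ∣ t and 5 ∣ t. Any common multiple of 6 and 5 is a multiple of their lcm; here gcd(6, 5) = 1, so lcm(6, 5) = 6·5 = 30, so 30 ∣ t. Since 15 ∣ 30, it follows that 15 ∣ t.

Not equivalent: only (⇐) holds.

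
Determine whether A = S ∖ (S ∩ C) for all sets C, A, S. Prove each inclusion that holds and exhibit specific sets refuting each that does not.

Both inclusions fail.

(⊆) This inclusion fails. Take C = ∅, A = {1}, S = ∅; then 1 ∈ A but 1 ∉ S ∖ (S ∩ C).

(⊇) This inclusion fails. Take C = ∅, A = ∅, S = {1}; then 1 ∈ S ∖ (S ∩ C) but 1 ∉ A.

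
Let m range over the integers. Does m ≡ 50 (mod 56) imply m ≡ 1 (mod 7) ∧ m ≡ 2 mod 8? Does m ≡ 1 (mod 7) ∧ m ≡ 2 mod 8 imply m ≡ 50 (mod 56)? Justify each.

The biconditional holds.

(⇒) Suppose m ≡ 50 (mod 56); write m = 56j + 50. Since 7 ∣ 56, reducing mod 7 gives m ≡ 50 ≡ 1 (mod 7); since 8 ∣ 56, reducing mod 8 gives m ≡ 50 ≡ 2 (mod 8).

(⇐) Conversely, if m ≡ 1 (mod 7) and m ≡ 2 (mod 8), then by the Chinese remainder theorem m ≡ 50 (mod 56). This is exactly m ≡ 50 (mod 56).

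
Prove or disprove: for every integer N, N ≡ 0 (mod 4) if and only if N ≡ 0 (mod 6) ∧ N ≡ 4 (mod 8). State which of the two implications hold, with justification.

Only the converse holds.

(⇒) This fails: N = 0 gives 0 ≡ 0 (mod 4) but 0 ≡ 0 (mod 8), so the conjunction on the right does not hold.

(⇐) Conversely, if N ≡ 0 (mod 6) and N ≡ 4 (mod 8), then by the Chinese remainder theorem N ≡ 12 (mod 24). Since 12 ≡ 0 (mod 4) and 4 ∣ 24, we get N ≡ 0 (mod 4).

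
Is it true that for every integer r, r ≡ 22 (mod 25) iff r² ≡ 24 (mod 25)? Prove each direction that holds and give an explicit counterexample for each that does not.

Neither implication holds.

(⇒) This fails: take r = 22. Then 22 ≡ 22 (mod 25), but 22² = 484 ≡ 9 (mod 25), not 24.

(⇐) This fails: take r = 7. Then 7² = 49 ≡ 24 (mod 25), yet 7 ≡ 7 (mod 25), not 22.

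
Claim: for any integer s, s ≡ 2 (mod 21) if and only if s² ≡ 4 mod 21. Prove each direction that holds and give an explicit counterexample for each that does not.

(⇒) holds; (⇐) fails.

(→) Suppose s ≡ 2 (mod 21). Write s = 21j + 2. Then (21j + 2)² = 441j² + 84j + 4 = 21(21j² + 4j) + 4, so s² ≡ 4 (mod 21).

(←) This fails: take s = 5. Then 5² = 25 ≡ 4 (mod 21), yet 5 ≡ 5 (mod 21), not 2.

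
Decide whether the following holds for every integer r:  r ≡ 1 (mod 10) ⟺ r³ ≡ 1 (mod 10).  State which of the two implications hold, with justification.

The biconditional holds.

[⇒] Suppose r ≡ 1 (mod 10). Write r = 10j + 1. Then (10j + 1)³ = 1000j³ + 300j² + 30j + 1 = 10(100j³ + 30j² + 3j) + 1, so r³ ≡ 1 (mod 10).

[⇐] Conversely, suppose r³ ≡ 1 (mod 10). The only residue r in {0, …, 9} with r³ ≡ 1 (mod 10) is r = 1, so r ≡ 1 (mod 10).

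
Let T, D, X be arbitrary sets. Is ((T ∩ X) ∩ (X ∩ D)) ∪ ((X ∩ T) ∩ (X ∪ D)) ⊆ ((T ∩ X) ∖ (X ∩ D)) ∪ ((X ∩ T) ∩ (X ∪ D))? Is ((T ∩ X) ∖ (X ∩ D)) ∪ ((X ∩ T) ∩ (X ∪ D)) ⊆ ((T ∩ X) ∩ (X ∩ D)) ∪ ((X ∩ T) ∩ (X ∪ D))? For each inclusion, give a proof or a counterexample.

(⟹) Let x ∈ ((T ∩ X) ∩ (X ∩ D)) ∪ ((X ∩ T) ∩ (X ∪ D)). Then either x ∈ T ∩ X and x ∉ D; or x ∈ T ∩ D ∩ X. In each case x ∈ ((T ∩ X) ∖ (X ∩ D)) ∪ ((X ∩ T) ∩ (X ∪ D)), so ((T ∩ X) ∩ (X ∩ D)) ∪ ((X ∩ T) ∩ (X ∪ D)) ⊆ ((T ∩ X) ∖ (X ∩ D)) ∪ ((X ∩ T) ∩ (X ∪ D)).

(⟸) Let x ∈ ((T ∩ X) ∖ (X ∩ D)) ∪ ((X ∩ T) ∩ (X ∪ D)). Then either x ∈ T ∩ X and x ∉ D; or x ∈ T ∩ D ∩ X. In each case x ∈ ((T ∩ X) ∩ (X ∩ D)) ∪ ((X ∩ T) ∩ (X ∪ D)), so ((T ∩ X) ∖ (X ∩ D)) ∪ ((X ∩ T) ∩ (X ∪ D)) ⊆ ((T ∩ X) ∩ (X ∩ D)) ∪ ((X ∩ T) ∩ (X ∪ D)).

The two sets are equal.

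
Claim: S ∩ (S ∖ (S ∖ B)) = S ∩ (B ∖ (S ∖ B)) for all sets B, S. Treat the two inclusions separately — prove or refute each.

Forward inclusion. Let x ∈ S ∩ (S ∖ (S ∖ B)). Then x ∈ B ∩ S, from which x ∈ S ∩ (B ∖ (S ∖ B)).

Reverse inclusion. Let x ∈ S ∩ (B ∖ (S ∖ B)). Then x ∈ B ∩ S, from which x ∈ S ∩ (S ∖ (S ∖ B)).

Both inclusions hold; the sets are equal.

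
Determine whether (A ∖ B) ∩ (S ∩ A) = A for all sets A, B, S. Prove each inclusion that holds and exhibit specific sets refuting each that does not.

The sets are not equal: only the forward inclusion holds.

Forward inclusion. Let x ∈ (A ∖ B) ∩ (S ∩ A). Then x ∈ A ∩ S and x ∉ B, from which x ∈ A.

Reverse inclusion. This inclusion fails. Take A = {1}, B = ∅, S = ∅; then 1 ∈ A but 1 ∉ (A ∖ B) ∩ (S ∩ A).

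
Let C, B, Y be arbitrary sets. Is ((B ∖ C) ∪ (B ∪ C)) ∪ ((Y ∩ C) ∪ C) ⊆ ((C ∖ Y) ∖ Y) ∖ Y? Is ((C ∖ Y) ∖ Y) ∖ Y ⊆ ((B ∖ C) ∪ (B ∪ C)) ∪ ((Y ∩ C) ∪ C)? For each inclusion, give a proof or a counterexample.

Reverse inclusion. Let x ∈ ((C ∖ Y) ∖ Y) ∖ Y. Then either x ∈ C and x ∉ B, Y; or x ∈ C ∩ B and x ∉ Y. In each case x ∈ ((B ∖ C) ∪ (B ∪ C)) ∪ ((Y ∩ C) ∪ C), so ((C ∖ Y) ∖ Y) ∖ Y ⊆ ((B ∖ C) ∪ (B ∪ C)) ∪ ((Y ∩ C) ∪ C).

Forward inclusion. This inclusion fails. Take C = ∅, B = {1}, Y = ∅; then 1 ∈ ((B ∖ C) ∪ (B ∪ C)) ∪ ((Y ∩ C) ∪ C) but 1 ∉ ((C ∖ Y) ∖ Y) ∖ Y.

(⊆) fails; (⊇) holds.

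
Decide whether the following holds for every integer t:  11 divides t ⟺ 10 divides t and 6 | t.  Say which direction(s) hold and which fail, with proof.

(⇒) This fails: take t = 11. Certainly 11 ∣ 11, but 10 ∤ 11.

(⇐) This fails: take t = 30. Both 10 ∣ 30 and 6 ∣ 30, yet 30 is not a multiple of 11 (since 30 = 2·11 + 8), so 11 ∤ 30.

Both directions fail.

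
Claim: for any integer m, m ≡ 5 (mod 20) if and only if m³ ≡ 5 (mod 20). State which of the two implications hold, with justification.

Converse. Suppose m³ ≡ 5 (mod 20). The only residue r in {0, …, 19} with r³ ≡ 5 (mod 20) is r = 5, so m ≡ 5 (mod 20).

Forward direction. Suppose m ≡ 5 (mod 20). Write m = 20j + 5. Then (20j + 5)³ = 8000j³ + 6000j² + 1500j + 125 = 20(400j³ + 300j² + 75j + 6) + 5, so m³ ≡ 5 (mod 20).

Both directions hold.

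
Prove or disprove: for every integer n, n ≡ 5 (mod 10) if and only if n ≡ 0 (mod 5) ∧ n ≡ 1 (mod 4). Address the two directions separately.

Converse. If n ≡ 0 (mod 5) and n ≡ 1 (mod 4), then by the Chinese remainder theorem n ≡ 5 (mod 20). Since 5 ≡ 5 (mod 10) and 10 ∣ 20, we get n ≡ 5 (mod 10).

Forward direction. This fails: n = 15 gives 15 ≡ 5 (mod 10) but 15 ≡ 3 (mod 4), so the conjunction on the right does not hold.

Only the reverse direction holds.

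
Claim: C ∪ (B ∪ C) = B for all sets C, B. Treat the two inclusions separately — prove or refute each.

(⟹) This inclusion fails. Take C = {1}, B = ∅; then 1 ∈ C ∪ (B ∪ C) but 1 ∉ B.

(⟸) Let x ∈ B. Then either x ∈ B and x ∉ C; or x ∈ C ∩ B. In each case x ∈ C ∪ (B ∪ C), so B ⊆ C ∪ (B ∪ C).

The sets are not equal: only the reverse inclusion holds.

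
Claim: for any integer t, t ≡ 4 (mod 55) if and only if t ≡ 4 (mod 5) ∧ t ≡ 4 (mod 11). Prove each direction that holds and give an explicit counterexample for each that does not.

The biconditional holds.

(⇒) Suppose t ≡ 4 (mod 55); write t = 55j + 4. Since 5 ∣ 55, reducing mod 5 gives t ≡ 4 (mod 5); since 11 ∣ 55, reducing mod 11 gives t ≡ 4 (mod 11).

(⇐) Conversely, if t ≡ 4 (mod 5) and t ≡ 4 (mod 11), then by the Chinese remainder theorem t ≡ 4 (mod 55). This is exactly t ≡ 4 (mod 55).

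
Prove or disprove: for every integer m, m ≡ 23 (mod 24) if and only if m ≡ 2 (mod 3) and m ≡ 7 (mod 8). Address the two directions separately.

Forward direction. Suppose m ≡ 23 (mod 24); write m = 24j + 23. Since 3 ∣ 24, reducing mod 3 gives m ≡ 23 ≡ 2 (mod 3); since 8 ∣ 24, reducing mod 8 gives m ≡ 23 ≡ 7 (mod 8).

Converse. If m ≡ 2 (mod 3) and m ≡ 7 (mod 8), then by the Chinese remainder theorem m ≡ 23 (mod 24). This is exactly m ≡ 23 (mod 24).

Equivalent; both directions hold.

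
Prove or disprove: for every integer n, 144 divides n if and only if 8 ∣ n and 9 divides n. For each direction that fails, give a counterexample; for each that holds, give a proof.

[⇐] This fails: take n = 72. Both 8 ∣ 72 and 9 ∣ 72, yet 72 is not a multiple of 144 (since 72 = 0·144 + 72), so 144 ∤ 72.

[⇒] If 144 ∣ n, write n = 144q. Since 144 = 18·8, n = 8·(18q), so 8 ∣ n; and since 144 = 16·9, n = 9·(16q), so 9 ∣ n.

The forward direction holds; the converse fails.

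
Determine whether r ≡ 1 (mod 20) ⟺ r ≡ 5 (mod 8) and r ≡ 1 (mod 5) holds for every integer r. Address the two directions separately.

Converse. If r ≡ 5 (mod 8) and r ≡ 1 (mod 5), then by the Chinese remainder theorem r ≡ 21 (mod 40). Since 21 ≡ 1 (mod 20) and 20 ∣ 40, we get r ≡ 1 (mod 20).

Forward direction. This fails: r = 1 gives 1 ≡ 1 (mod 20) but 1 ≡ 1 (mod 8), so the conjunction on the right does not hold.

Only the reverse direction holds.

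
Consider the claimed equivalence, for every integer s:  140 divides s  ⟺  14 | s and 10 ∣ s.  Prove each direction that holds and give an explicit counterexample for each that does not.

Not equivalent: only (⇒) holds.

(⇒) If 140 ∣ s, write s = 140q. Since 140 = 10·14, s = 14·(10q), so 14 ∣ s; and since 140 = 14·10, s = 10·(14q), so 10 ∣ s.

(⇐) This fails: take s = 70. Both 14 ∣ 70 and 10 ∣ 70, yet 70 is not a multiple of 140 (since 70 = 0·140 + 70), so 140 ∤ 70.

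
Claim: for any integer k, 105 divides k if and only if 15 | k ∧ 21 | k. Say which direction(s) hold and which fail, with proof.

Both implications hold.

Forward direction. If 105 ∣ k, write k = 105q. Since 105 = 7·15, k = 15·(7q), so 15 ∣ k; and since 105 = 5·21, k = 21·(5q), so 21 ∣ k.

Converse. Suppose 15 ∣ k and 21 ∣ k. Any common multiple of 15 and 21 is a multiple of their lcm; here lcm(15, 21) = 15·21/gcd(15, 21) = 315/3 = 105, so 105 ∣ k.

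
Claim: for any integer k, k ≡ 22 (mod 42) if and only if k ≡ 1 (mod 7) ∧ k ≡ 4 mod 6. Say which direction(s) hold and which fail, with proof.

(⟹) Suppose k ≡ 22 (mod 42); write k = 42j + 22. Since 7 ∣ 42, reducing mod 7 gives k ≡ 22 ≡ 1 (mod 7); since 6 ∣ 42, reducing mod 6 gives k ≡ 22 ≡ 4 (mod 6).

(⟸) Conversely, if k ≡ 1 (mod 7) and k ≡ 4 (mod 6), then by the Chinese remainder theorem k ≡ 22 (mod 42). This is exactly k ≡ 22 (mod 42).

Both directions hold; the statement is true.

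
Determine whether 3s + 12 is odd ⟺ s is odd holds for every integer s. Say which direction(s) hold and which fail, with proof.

Both implications hold.

(⟹) Suppose 3s + 12 is odd. Since 3 is odd, 3s and s have the same parity, so 3s + 12 ≡ s + 12 (mod 2). As 12 is even, 3s + 12 is odd exactly when s is odd. Thus s is odd.

(⟸) Conversely, suppose s is odd; write s = 2j + 1. Then 3s + 12 = 3·(2j + 1) + 12 = 2·3j + 15, which is odd.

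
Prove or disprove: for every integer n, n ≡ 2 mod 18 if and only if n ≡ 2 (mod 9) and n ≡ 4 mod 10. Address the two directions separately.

(⇒) This fails: n = 2 gives 2 ≡ 2 (mod 18) but 2 ≡ 2 (mod 10), so the conjunction on the right does not hold.

(⇐) Conversely, if n ≡ 2 (mod 9) and n ≡ 4 (mod 10), then by the Chinese remainder theorem n ≡ 74 (mod 90). Since 74 ≡ 2 (mod 18) and 18 ∣ 90, we get n ≡ 2 (mod 18).

The forward direction fails; the converse holds.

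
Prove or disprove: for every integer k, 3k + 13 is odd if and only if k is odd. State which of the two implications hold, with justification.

(⇒) fails and (⇐) fails.

[⇒] This fails: k = 4 gives 3k + 13 = 25, which is odd, but 4 is even, not odd.

[⇐] This also fails: k = 1 is odd, but 3k + 13 = 16 is even, not odd.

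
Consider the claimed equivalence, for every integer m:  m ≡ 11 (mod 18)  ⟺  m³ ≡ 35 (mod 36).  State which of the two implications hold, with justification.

Neither direction holds.

(→) This fails: take m = 29. Then 29 ≡ 11 (mod 18), but 29³ = 24389 ≡ 17 (mod 36), not 35.

(←) This fails: take m = 23. Then 23³ = 12167 ≡ 35 (mod 36), yet 23 ≡ 5 (mod 18), not 11.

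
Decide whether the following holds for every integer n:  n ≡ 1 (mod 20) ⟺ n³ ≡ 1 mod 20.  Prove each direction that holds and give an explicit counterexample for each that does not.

The biconditional holds.

(→) Suppose n ≡ 1 (mod 20). Write n = 20j + 1. Then (20j + 1)³ = 8000j³ + 1200j² + 60j + 1 = 20(400j³ + 60j² + 3j) + 1, so n³ ≡ 1 (mod 20).

(←) Conversely, suppose n³ ≡ 1 (mod 20). The only residue r in {0, …, 19} with r³ ≡ 1 (mod 20) is r = 1, so n ≡ 1 (mod 20).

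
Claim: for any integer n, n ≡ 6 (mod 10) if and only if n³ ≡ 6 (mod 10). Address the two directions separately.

Both directions hold.

[⇐] Suppose n³ ≡ 6 (mod 10). The only residue r in {0, …, 9} with r³ ≡ 6 (mod 10) is r = 6, so n ≡ 6 (mod 10).

[⇒] Suppose n ≡ 6 (mod 10). Write n = 10j + 6. Then (10j + 6)³ = 1000j³ + 1800j² + 1080j + 216 = 10(100j³ + 180j² + 108j + 21) + 6, so n³ ≡ 6 (mod 10).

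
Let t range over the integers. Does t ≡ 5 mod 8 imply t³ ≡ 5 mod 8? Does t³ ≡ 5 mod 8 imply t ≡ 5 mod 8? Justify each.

(→) Suppose t ≡ 5 mod 8. Write t = 8j + 5. Then (8j + 5)³ = 512j³ + 960j² + 600j + 125 = 8(64j³ + 120j² + 75j + 15) + 5, so t³ ≡ 5 (mod 8).

(←) Conversely, suppose t³ ≡ 5 (mod 8). The only residue r in {0, …, 7} with r³ ≡ 5 (mod 8) is r = 5, so t ≡ 5 (mod 8).

The biconditional holds.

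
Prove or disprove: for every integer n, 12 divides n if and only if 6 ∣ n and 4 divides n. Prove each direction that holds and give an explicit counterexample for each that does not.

(→) If 12 ∣ n, write n = 12q. Since 12 = 2·6, n = 6·(2q), so 6 ∣ n; and since 12 = 3·4, n = 4·(3q), so 4 ∣ n.

(←) Suppose 6 ∣ n and 4 ∣ n. Any common multiple of 6 and 4 is a multiple of their lcm; here lcm(6, 4) = 6·4/gcd(6, 4) = 24/2 = 12, so 12 ∣ n.

Both directions hold.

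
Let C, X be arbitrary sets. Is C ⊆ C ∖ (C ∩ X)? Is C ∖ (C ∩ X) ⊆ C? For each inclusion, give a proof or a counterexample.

Forward inclusion. This inclusion fails. Take C = {1}, X = {1}; then 1 ∈ C but 1 ∉ C ∖ (C ∩ X).

Reverse inclusion. Let x ∈ C ∖ (C ∩ X). Then x ∈ C and x ∉ X, from which x ∈ C.

(⊆) fails; (⊇) holds.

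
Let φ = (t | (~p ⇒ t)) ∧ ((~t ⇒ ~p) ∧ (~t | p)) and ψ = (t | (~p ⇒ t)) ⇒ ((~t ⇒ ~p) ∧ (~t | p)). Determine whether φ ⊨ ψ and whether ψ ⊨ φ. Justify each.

The forward direction holds; the converse fails.

(⟹) Assume the antecedent. If t is true, the antecedent forces (t = T, p = T), and the consequent holds there. If t is false, the antecedent cannot hold. Either way the consequent holds.

(⟸) This fails. Under t = F, p = F, the left side is false but the right side is true.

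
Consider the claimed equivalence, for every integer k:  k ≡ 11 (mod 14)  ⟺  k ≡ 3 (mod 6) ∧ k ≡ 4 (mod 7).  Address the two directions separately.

Forward direction. This fails: k = 25 gives 25 ≡ 11 (mod 14) but 25 ≡ 1 (mod 6), so the conjunction on the right does not hold.

Converse. If k ≡ 3 (mod 6) and k ≡ 4 (mod 7), then by the Chinese remainder theorem k ≡ 39 (mod 42). Since 39 ≡ 11 (mod 14) and 14 ∣ 42, we get k ≡ 11 (mod 14).

Only the reverse direction holds.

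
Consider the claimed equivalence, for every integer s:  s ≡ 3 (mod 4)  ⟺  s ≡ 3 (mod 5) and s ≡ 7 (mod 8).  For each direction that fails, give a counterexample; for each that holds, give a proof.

(⇐) If s ≡ 3 (mod 5) and s ≡ 7 (mod 8), then by the Chinese remainder theorem s ≡ 23 (mod 40). Since 23 ≡ 3 (mod 4) and 4 ∣ 40, we get s ≡ 3 (mod 4).

(⇒) This fails: s = 3 gives 3 ≡ 3 (mod 4) but 3 ≡ 3 (mod 8), so the conjunction on the right does not hold.

The forward direction fails; the converse holds.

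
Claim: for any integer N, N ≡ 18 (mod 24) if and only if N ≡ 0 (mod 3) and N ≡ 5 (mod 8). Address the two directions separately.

(⟹) This fails: N = 18 gives 18 ≡ 18 (mod 24) but 18 ≡ 2 (mod 8), so the conjunction on the right does not hold.

(⟸) This fails: N = 21 satisfies both congruences on the right (21 ≡ 0 mod 3 and 21 ≡ 5 mod 8) yet 21 ≡ 21 (mod 24), not 18.

Neither implication holds.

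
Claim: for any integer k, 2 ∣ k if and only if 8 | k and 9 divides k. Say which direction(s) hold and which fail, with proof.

(⇒) This fails: take k = 2. Certainly 2 ∣ 2, but 8 ∤ 2.

(⇐) Suppose 8 ∣ k and 9 ∣ k. Any common multiple of 8 and 9 is a multiple of their lcm; here gcd(8, 9) = 1, so lcm(8, 9) = 8·9 = 72, so 72 ∣ k. Since 2 ∣ 72, it follows that 2 ∣ k.

Not equivalent: only (⇐) holds.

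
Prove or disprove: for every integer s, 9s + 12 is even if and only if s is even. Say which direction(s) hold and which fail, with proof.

Both directions hold.

Forward direction. Suppose 9s + 12 is even. Since 9 is odd, 9s and s have the same parity, so 9s + 12 ≡ s + 12 (mod 2). As 12 is even, 9s + 12 is even exactly when s is even. Thus s is even.

Converse. Suppose s is even; write s = 2j. Then 9s + 12 = 9·(2j) + 12 = 2·9j + 12, which is even.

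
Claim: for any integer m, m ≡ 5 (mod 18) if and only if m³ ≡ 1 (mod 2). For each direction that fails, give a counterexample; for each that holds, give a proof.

(⟹) Suppose m ≡ 5 (mod 18). Then m³ ≡ 5³ = 125 (mod 18), and since 2 ∣ 18, also m³ ≡ 1 (mod 2).

(⟸) This fails: take m = 1. Then 1³ = 1 ≡ 1 (mod 2), yet 1 ≡ 1 (mod 18), not 5.

Only the forward implication holds.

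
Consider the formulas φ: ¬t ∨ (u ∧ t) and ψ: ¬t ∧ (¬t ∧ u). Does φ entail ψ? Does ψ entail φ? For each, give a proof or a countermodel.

Forward direction. This fails. Under t = F, u = F, the left side is true but the right side is false.

Converse. Assume the antecedent. If t is true, the antecedent cannot hold. If t is false, ¬t ∨ (u ∧ t) reduces to true regardless of the other variables. Either way ¬t ∨ (u ∧ t) holds.

Not equivalent: only (⇐) holds.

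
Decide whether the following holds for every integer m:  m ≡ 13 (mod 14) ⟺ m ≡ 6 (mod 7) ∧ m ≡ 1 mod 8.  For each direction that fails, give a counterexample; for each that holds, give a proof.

Only the converse holds.

(→) This fails: m = 27 gives 27 ≡ 13 (mod 14) but 27 ≡ 3 (mod 8), so the conjunction on the right does not hold.

(←) Conversely, if m ≡ 6 (mod 7) and m ≡ 1 (mod 8), then by the Chinese remainder theorem m ≡ 41 (mod 56). Since 41 ≡ 13 (mod 14) and 14 ∣ 56, we get m ≡ 13 (mod 14).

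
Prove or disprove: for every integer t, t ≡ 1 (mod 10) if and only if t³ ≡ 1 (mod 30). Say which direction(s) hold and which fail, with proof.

Not equivalent: only (⇐) holds.

[⇒] This fails: take t = 11. Then 11 ≡ 1 (mod 10), but 11³ = 1331 ≡ 11 (mod 30), not 1.

[⇐] Conversely, the residues r modulo 30 with r³ ≡ 1 (mod 30) are exactly {1}, and each is ≡ 1 (mod 10).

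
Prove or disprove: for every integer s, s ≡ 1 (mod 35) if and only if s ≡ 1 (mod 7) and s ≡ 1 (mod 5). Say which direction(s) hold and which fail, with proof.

Both implications hold.

(→) Suppose s ≡ 1 (mod 35); write s = 35j + 1. Since 7 ∣ 35, reducing mod 7 gives s ≡ 1 (mod 7); since 5 ∣ 35, reducing mod 5 gives s ≡ 1 (mod 5).

(←) Conversely, if s ≡ 1 (mod 7) and s ≡ 1 (mod 5), then by the Chinese remainder theorem s ≡ 1 (mod 35). This is exactly s ≡ 1 (mod 35).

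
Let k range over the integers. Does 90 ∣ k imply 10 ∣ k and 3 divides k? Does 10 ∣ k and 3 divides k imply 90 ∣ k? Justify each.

(→) If 90 ∣ k, write k = 90q. Since 90 = 9·10, k = 10·(9q), so 10 ∣ k; and since 90 = 30·3, k = 3·(30q), so 3 ∣ k.

(←) This fails: take k = 30. Both 10 ∣ 30 and 3 ∣ 30, yet 30 is not a multiple of 90 (since 30 = 0·90 + 30), so 90 ∤ 30.

(⇒) holds; (⇐) fails.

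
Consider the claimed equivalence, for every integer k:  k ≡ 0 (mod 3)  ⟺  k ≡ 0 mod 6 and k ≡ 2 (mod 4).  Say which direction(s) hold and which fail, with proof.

(⇒) This fails: k = 0 gives 0 ≡ 0 (mod 3) but 0 ≡ 0 (mod 4), so the conjunction on the right does not hold.

(⇐) Conversely, if k ≡ 0 (mod 6) and k ≡ 2 (mod 4), then by the Chinese remainder theorem k ≡ 6 (mod 12). Since 6 ≡ 0 (mod 3) and 3 ∣ 12, we get k ≡ 0 (mod 3).

Only the reverse direction holds.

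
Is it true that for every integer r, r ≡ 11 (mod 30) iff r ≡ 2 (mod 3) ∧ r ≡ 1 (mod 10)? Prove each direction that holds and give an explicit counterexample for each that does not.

(⇒) Suppose r ≡ 11 (mod 30); write r = 30j + 11. Since 3 ∣ 30, reducing mod 3 gives r ≡ 11 ≡ 2 (mod 3); since 10 ∣ 30, reducing mod 10 gives r ≡ 11 ≡ 1 (mod 10).

(⇐) Conversely, if r ≡ 2 (mod 3) and r ≡ 1 (mod 10), then by the Chinese remainder theorem r ≡ 11 (mod 30). This is exactly r ≡ 11 (mod 30).

Both directions hold; the statement is true.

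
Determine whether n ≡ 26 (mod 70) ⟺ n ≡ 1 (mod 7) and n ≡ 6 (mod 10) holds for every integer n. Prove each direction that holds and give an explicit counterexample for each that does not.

(⇒) fails and (⇐) fails.

[⇒] This fails: n = 26 gives 26 ≡ 26 (mod 70) but 26 ≡ 5 (mod 7), so the conjunction on the right does not hold.

[⇐] This fails: n = 36 satisfies both congruences on the right (36 ≡ 1 mod 7 and 36 ≡ 6 mod 10) yet 36 ≡ 36 (mod 70), not 26.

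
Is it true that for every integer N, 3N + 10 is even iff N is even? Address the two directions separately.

Both directions hold; the statement is true.

(⇐) Suppose N is even; write N = 2j. Then 3N + 10 = 3·(2j) + 10 = 2·3j + 10, which is even.

(⇒) Suppose 3N + 10 is even. Since 3 is odd, 3N and N have the same parity, so 3N + 10 ≡ N + 10 (mod 2). As 10 is even, 3N + 10 is even exactly when N is even. Thus N is even.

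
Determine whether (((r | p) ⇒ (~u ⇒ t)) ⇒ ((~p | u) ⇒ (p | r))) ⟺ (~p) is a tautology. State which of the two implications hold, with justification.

Neither implication holds.

Forward direction. This fails. Under r = F, t = F, p = T, u = F, the left side is true but the right side is false.

Converse. This fails. Under r = F, t = F, p = F, u = F, the left side is false but the right side is true.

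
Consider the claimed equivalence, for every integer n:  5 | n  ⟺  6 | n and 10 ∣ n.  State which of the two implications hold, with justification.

[⇒] This fails: take n = 5. Certainly 5 ∣ 5, but 6 ∤ 5.

[⇐] Suppose 6 ∣ n and 10 ∣ n. Any common multiple of 6 and 10 is a multiple of their lcm; here lcm(6, 10) = 6·10/gcd(6, 10) = 60/2 = 30, so 30 ∣ n. Since 5 ∣ 30, it follows that 5 ∣ n.

Only the converse holds.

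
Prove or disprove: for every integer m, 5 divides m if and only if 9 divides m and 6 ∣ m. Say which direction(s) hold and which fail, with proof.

(⇒) fails and (⇐) fails.

(⟹) This fails: take m = 5. Certainly 5 ∣ 5, but 9 ∤ 5.

(⟸) This fails: take m = 18. Both 9 ∣ 18 and 6 ∣ 18, yet 18 is not a multiple of 5 (since 18 = 3·5 + 3), so 5 ∤ 18.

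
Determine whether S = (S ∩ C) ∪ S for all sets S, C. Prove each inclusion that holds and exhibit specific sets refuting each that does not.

(⟹) Let x ∈ S. Then either x ∈ S and x ∉ C; or x ∈ S ∩ C. In each case x ∈ (S ∩ C) ∪ S, so S ⊆ (S ∩ C) ∪ S.

(⟸) Let x ∈ (S ∩ C) ∪ S. Then either x ∈ S and x ∉ C; or x ∈ S ∩ C. In each case x ∈ S, so (S ∩ C) ∪ S ⊆ S.

Both inclusions hold.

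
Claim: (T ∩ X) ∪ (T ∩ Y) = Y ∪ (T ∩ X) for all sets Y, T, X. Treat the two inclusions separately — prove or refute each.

Forward inclusion. Let x ∈ (T ∩ X) ∪ (T ∩ Y). Then either x ∈ Y ∩ T and x ∉ X; or x ∈ T ∩ X and x ∉ Y; or x ∈ Y ∩ T ∩ X. In each case x ∈ Y ∪ (T ∩ X), so (T ∩ X) ∪ (T ∩ Y) ⊆ Y ∪ (T ∩ X).

Reverse inclusion. This inclusion fails. Take Y = {1}, T = ∅, X = ∅; then 1 ∈ Y ∪ (T ∩ X) but 1 ∉ (T ∩ X) ∪ (T ∩ Y).

The sets are not equal: only the forward inclusion holds.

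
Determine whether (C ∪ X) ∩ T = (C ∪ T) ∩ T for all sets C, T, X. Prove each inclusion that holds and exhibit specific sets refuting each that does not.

(⟹) Let x ∈ (C ∪ X) ∩ T. Then either x ∈ C ∩ T and x ∉ X; or x ∈ T ∩ X and x ∉ C; or x ∈ C ∩ T ∩ X. In each case x ∈ (C ∪ T) ∩ T, so (C ∪ X) ∩ T ⊆ (C ∪ T) ∩ T.

(⟸) This inclusion fails. Take C = ∅, T = {1}, X = ∅; then 1 ∈ (C ∪ T) ∩ T but 1 ∉ (C ∪ X) ∩ T.

(⊆) holds; (⊇) fails.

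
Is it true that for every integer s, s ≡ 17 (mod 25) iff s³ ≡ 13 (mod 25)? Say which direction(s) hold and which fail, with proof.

Both directions hold.

(⇒) Suppose s ≡ 17 (mod 25). Write s = 25j + 17. Then (25j + 17)³ = 15625j³ + 31875j² + 21675j + 4913 = 25(625j³ + 1275j² + 867j + 196) + 13, so s³ ≡ 13 (mod 25).

(⇐) Conversely, suppose s³ ≡ 13 (mod 25). The only residue r in {0, …, 24} with r³ ≡ 13 (mod 25) is r = 17, so s ≡ 17 (mod 25).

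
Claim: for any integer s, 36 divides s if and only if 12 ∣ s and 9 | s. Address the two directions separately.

(⟹) If 36 ∣ s, write s = 36q. Since 36 = 3·12, s = 12·(3q), so 12 ∣ s; and since 36 = 4·9, s = 9·(4q), so 9 ∣ s.

(⟸) Suppose 12 ∣ s and 9 ∣ s. Any common multiple of 12 and 9 is a multiple of their lcm; here lcm(12, 9) = 12·9/gcd(12, 9) = 108/3 = 36, so 36 ∣ s.

Both implications hold.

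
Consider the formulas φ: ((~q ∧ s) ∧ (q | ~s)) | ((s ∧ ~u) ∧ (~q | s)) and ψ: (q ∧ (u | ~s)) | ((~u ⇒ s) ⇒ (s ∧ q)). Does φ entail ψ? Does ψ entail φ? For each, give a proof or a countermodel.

Neither implication holds.

(→) This fails. Under q = F, u = F, s = T, the left side is true but the right side is false.

(←) This fails. Under q = F, u = F, s = F, the left side is false but the right side is true.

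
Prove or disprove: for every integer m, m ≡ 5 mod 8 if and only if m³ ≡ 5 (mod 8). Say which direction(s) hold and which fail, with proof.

Both directions hold.

Forward direction. Suppose m ≡ 5 mod 8. Write m = 8j + 5. Then (8j + 5)³ = 512j³ + 960j² + 600j + 125 = 8(64j³ + 120j² + 75j + 15) + 5, so m³ ≡ 5 (mod 8).

Converse. Suppose m³ ≡ 5 (mod 8). The only residue r in {0, …, 7} with r³ ≡ 5 (mod 8) is r = 5, so m ≡ 5 (mod 8).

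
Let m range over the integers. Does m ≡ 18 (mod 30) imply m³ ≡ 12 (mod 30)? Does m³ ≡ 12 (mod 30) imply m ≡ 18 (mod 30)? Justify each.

Forward direction. Suppose m ≡ 18 (mod 30). Write m = 30j + 18. Then (30j + 18)³ = 27000j³ + 48600j² + 29160j + 5832 = 30(900j³ + 1620j² + 972j + 194) + 12, so m³ ≡ 12 (mod 30).

Converse. Suppose m³ ≡ 12 (mod 30). The only residue r in {0, …, 29} with r³ ≡ 12 (mod 30) is r = 18, so m ≡ 18 (mod 30).

Both implications hold.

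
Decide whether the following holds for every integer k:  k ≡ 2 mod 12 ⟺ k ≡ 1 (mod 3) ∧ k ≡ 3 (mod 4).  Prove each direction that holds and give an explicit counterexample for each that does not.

Neither direction holds.

[⇒] This fails: k = 2 gives 2 ≡ 2 (mod 12) but 2 ≡ 2 (mod 3), so the conjunction on the right does not hold.

[⇐] This fails: k = 7 satisfies both congruences on the right (7 ≡ 1 mod 3 and 7 ≡ 3 mod 4) yet 7 ≡ 7 (mod 12), not 2.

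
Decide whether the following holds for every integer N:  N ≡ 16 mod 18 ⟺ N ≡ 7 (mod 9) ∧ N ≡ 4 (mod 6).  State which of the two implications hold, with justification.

(⇐) If N ≡ 7 (mod 9) and N ≡ 4 (mod 6), then by the Chinese remainder theorem N ≡ 16 (mod 18). This is exactly N ≡ 16 (mod 18).

(⇒) Suppose N ≡ 16 (mod 18); write N = 18j + 16. Since 9 ∣ 18, reducing mod 9 gives N ≡ 16 ≡ 7 (mod 9); since 6 ∣ 18, reducing mod 6 gives N ≡ 16 ≡ 4 (mod 6).

Both directions hold; the statement is true.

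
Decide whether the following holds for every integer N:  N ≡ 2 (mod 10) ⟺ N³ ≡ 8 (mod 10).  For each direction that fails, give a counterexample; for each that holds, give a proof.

Equivalent; both directions hold.

(⟹) Suppose N ≡ 2 (mod 10). Write N = 10j + 2. Then (10j + 2)³ = 1000j³ + 600j² + 120j + 8 = 10(100j³ + 60j² + 12j) + 8, so N³ ≡ 8 (mod 10).

(⟸) Conversely, suppose N³ ≡ 8 (mod 10). The only residue r in {0, …, 9} with r³ ≡ 8 (mod 10) is r = 2, so N ≡ 2 (mod 10).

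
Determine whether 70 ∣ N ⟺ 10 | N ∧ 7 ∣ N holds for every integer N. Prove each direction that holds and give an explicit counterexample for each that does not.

[⇒] If 70 ∣ N, write N = 70q. Since 70 = 7·10, N = 10·(7q), so 10 ∣ N; and since 70 = 10·7, N = 7·(10q), so 7 ∣ N.

[⇐] Suppose 10 ∣ N and 7 ∣ N. Any common multiple of 10 and 7 is a multiple of their lcm; here gcd(10, 7) = 1, so lcm(10, 7) = 10·7 = 70, so 70 ∣ N.

Both implications hold.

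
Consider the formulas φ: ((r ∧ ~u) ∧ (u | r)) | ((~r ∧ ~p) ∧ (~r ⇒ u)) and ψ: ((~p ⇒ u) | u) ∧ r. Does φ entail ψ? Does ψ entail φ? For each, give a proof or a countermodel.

(⇒) fails and (⇐) fails.

(→) This fails. Under u = T, r = F, p = F, the left side is true but the right side is false.

(←) This fails. Under u = T, r = T, p = F, the left side is false but the right side is true.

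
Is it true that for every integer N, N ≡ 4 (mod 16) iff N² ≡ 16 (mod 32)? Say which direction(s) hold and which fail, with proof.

Not equivalent: only (⇒) holds.

[⇐] This fails: take N = 12. Then 12² = 144 ≡ 16 (mod 32), yet 12 ≡ 12 (mod 16), not 4.

[⇒] Suppose N ≡ 4 (mod 16). Working modulo 32, N ∈ {4, 20}; for each such r, r² ≡ 16 (mod 32).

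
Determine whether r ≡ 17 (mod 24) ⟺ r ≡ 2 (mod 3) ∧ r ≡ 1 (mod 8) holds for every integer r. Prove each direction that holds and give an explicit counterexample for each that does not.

[⇒] Suppose r ≡ 17 (mod 24); write r = 24j + 17. Since 3 ∣ 24, reducing mod 3 gives r ≡ 17 ≡ 2 (mod 3); since 8 ∣ 24, reducing mod 8 gives r ≡ 17 ≡ 1 (mod 8).

[⇐] Conversely, if r ≡ 2 (mod 3) and r ≡ 1 (mod 8), then by the Chinese remainder theorem r ≡ 17 (mod 24). This is exactly r ≡ 17 (mod 24).

Equivalent; both directions hold.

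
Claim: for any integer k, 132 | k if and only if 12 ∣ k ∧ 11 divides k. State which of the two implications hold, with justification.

(⇒) If 132 ∣ k, write k = 132q. Since 132 = 11·12, k = 12·(11q), so 12 ∣ k; and since 132 = 12·11, k = 11·(12q), so 11 ∣ k.

(⇐) Suppose 12 ∣ k and 11 ∣ k. Any common multiple of 12 and 11 is a multiple of their lcm; here gcd(12, 11) = 1, so lcm(12, 11) = 12·11 = 132, so 132 ∣ k.

Equivalent; both directions hold.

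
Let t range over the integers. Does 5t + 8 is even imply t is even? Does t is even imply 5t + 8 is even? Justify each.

Both directions hold.

(→) Suppose 5t + 8 is even. Since 5 is odd, 5t and t have the same parity, so 5t + 8 ≡ t + 8 (mod 2). As 8 is even, 5t + 8 is even exactly when t is even. Thus t is even.

(←) Conversely, suppose t is even; write t = 2j. Then 5t + 8 = 5·(2j) + 8 = 2·5j + 8, which is even.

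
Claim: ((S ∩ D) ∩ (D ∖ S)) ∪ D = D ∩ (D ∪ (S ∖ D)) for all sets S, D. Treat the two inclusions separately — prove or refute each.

Both inclusions hold; the sets are equal.

Forward inclusion. Let x ∈ ((S ∩ D) ∩ (D ∖ S)) ∪ D. Then either x ∈ D and x ∉ S; or x ∈ S ∩ D. In each case x ∈ D ∩ (D ∪ (S ∖ D)), so ((S ∩ D) ∩ (D ∖ S)) ∪ D ⊆ D ∩ (D ∪ (S ∖ D)).

Reverse inclusion. Let x ∈ D ∩ (D ∪ (S ∖ D)). Then either x ∈ D and x ∉ S; or x ∈ S ∩ D. In each case x ∈ ((S ∩ D) ∩ (D ∖ S)) ∪ D, so D ∩ (D ∪ (S ∖ D)) ⊆ ((S ∩ D) ∩ (D ∖ S)) ∪ D.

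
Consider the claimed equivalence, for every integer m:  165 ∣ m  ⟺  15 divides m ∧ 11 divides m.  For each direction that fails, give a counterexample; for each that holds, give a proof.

Forward direction. If 165 ∣ m, write m = 165q. Since 165 = 11·15, m = 15·(11q), so 15 ∣ m; and since 165 = 15·11, m = 11·(15q), so 11 ∣ m.

Converse. Suppose 15 ∣ m and 11 ∣ m. Any common multiple of 15 and 11 is a multiple of their lcm; here gcd(15, 11) = 1, so lcm(15, 11) = 15·11 = 165, so 165 ∣ m.

Both directions hold; the statement is true.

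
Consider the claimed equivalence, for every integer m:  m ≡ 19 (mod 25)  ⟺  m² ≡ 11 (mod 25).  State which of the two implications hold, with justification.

The forward direction holds; the converse fails.

(⇐) This fails: take m = 6. Then 6² = 36 ≡ 11 (mod 25), yet 6 ≡ 6 (mod 25), not 19.

(⇒) Suppose m ≡ 19 (mod 25). Write m = 25j + 19. Then (25j + 19)² = 625j² + 950j + 361 = 25(25j² + 38j + 14) + 11, so m² ≡ 11 (mod 25).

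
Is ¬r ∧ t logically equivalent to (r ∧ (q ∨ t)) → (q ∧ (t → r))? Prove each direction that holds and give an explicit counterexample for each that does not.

(⇒) holds; (⇐) fails.

[⇐] This fails. Under r = F, q = F, t = F, the left side is false but the right side is true.

[⇒] Assume the antecedent. If r is true, the antecedent cannot hold. If r is false, (r ∧ (q ∨ t)) → (q ∧ (t → r)) reduces to true regardless of the other variables. Either way (r ∧ (q ∨ t)) → (q ∧ (t → r)) holds.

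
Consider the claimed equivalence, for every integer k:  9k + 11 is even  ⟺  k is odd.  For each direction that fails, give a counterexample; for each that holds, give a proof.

The biconditional holds.

(→) Suppose 9k + 11 is even. Since 9 is odd, 9k and k have the same parity, so 9k + 11 ≡ k + 11 (mod 2). As 11 is odd, 9k + 11 is even exactly when k is odd. Thus k is odd.

(←) Conversely, suppose k is odd; write k = 2j + 1. Then 9k + 11 = 9·(2j + 1) + 11 = 2·9j + 20, which is even.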